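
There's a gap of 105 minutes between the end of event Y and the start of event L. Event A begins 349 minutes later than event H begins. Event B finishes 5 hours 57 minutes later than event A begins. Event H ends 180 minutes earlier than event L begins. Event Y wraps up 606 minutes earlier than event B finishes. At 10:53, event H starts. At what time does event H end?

11:18

Event A starts at 10:53 + 349 min = 16:42.
Event B ends at 16:42 + 357 min = 22:39.
Event Y ends at 22:39 − 606 min = 12:33.
Event L starts at 12:33 + 105 min = 14:18.
Event H ends at 14:18 − 180 min = 11:18.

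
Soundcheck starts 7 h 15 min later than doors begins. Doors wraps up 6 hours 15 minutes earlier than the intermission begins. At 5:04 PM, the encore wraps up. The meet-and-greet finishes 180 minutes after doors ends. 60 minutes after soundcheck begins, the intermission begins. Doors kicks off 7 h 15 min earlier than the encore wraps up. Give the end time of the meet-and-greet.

Doors starts at 5:04 PM − 435 min = 9:49 AM.
Soundcheck starts at 9:49 AM + 435 min = 5:04 PM.
The intermission starts at 5:04 PM + 60 min = 6:04 PM.
Doors ends at 6:04 PM − 375 min = 11:49 AM.
The meet-and-greet ends at 11:49 AM + 180 min = 2:49 PM.

2:49 PM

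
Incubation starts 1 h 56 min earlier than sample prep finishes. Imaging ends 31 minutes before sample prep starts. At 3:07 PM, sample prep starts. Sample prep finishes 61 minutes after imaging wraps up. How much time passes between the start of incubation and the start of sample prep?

1 hour 26 minutes

Imaging ends at 3:07 PM − 31 min = 2:36 PM.
Sample prep ends at 2:36 PM + 61 min = 3:37 PM.
Incubation starts at 3:37 PM − 116 min = 1:41 PM.
From 1:41 PM to 3:07 PM is 1 hour 26 minutes.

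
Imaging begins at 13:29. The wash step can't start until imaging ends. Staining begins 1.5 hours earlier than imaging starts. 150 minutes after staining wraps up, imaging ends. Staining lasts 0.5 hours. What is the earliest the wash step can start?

Staining starts at 13:29 − 90 min = 11:59.
Staining ends at 11:59 + 30 min = 12:29.
Imaging ends at 12:29 + 150 min = 14:59.
The wash step is bounded by imaging, so the earliest it can start is 14:59.

14:59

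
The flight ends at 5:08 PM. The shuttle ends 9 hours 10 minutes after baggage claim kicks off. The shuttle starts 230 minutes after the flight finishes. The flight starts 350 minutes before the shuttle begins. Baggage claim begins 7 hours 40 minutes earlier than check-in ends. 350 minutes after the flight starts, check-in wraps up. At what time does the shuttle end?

The shuttle starts at 5:08 PM + 230 min = 8:58 PM.
The flight starts at 8:58 PM − 350 min = 3:08 PM.
Check-in ends at 3:08 PM + 350 min = 8:58 PM.
Baggage claim starts at 8:58 PM − 460 min = 1:18 PM.
The shuttle ends at 1:18 PM + 550 min = 10:28 PM.

10:28 PM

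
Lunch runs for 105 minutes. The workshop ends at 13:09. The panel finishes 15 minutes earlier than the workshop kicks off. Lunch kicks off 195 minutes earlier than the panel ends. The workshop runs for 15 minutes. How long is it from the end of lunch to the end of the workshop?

The workshop starts at 13:09 − 15 min = 12:54.
The panel ends at 12:54 − 15 min = 12:39.
Lunch starts at 12:39 − 195 min = 09:24.
Lunch ends at 09:24 + 105 min = 11:09.
From 11:09 to 13:09 is 120 minutes.

120 minutes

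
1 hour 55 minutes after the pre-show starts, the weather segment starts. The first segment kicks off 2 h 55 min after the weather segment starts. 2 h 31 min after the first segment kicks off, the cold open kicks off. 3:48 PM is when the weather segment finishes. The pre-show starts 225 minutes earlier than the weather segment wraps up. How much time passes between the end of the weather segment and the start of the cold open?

The pre-show starts at 3:48 PM − 225 min = 12:03 PM.
The weather segment starts at 12:03 PM + 115 min = 1:58 PM.
The first segment starts at 1:58 PM + 175 min = 4:53 PM.
The cold open starts at 4:53 PM + 151 min = 7:24 PM.
From 3:48 PM to 7:24 PM is 3 h 36 min.

3 h 36 min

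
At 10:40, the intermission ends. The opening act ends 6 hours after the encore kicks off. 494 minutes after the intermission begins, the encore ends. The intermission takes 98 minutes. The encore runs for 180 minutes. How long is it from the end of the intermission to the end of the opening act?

The intermission starts at 10:40 − 98 min = 09:02.
The encore ends at 09:02 + 494 min = 17:16.
The encore starts at 17:16 − 180 min = 14:16.
The opening act ends at 14:16 + 360 min = 20:16.
From 10:40 to 20:16 is 9 h 36 min.

9 h 36 min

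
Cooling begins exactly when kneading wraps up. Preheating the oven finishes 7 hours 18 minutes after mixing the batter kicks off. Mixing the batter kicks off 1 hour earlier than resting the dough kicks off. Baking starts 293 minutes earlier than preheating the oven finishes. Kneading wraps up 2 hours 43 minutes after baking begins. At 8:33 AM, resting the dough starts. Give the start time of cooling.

Mixing the batter starts at 8:33 AM − 60 min = 7:33 AM.
Preheating the oven ends at 7:33 AM + 438 min = 2:51 PM.
Baking starts at 2:51 PM − 293 min = 9:58 AM.
Kneading ends at 9:58 AM + 163 min = 12:41 PM.
So cooling starts at 12:41 PM.

12:41 PM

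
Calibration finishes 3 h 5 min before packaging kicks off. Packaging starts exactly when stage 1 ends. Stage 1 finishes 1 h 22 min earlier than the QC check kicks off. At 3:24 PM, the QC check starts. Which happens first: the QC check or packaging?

packaging

Stage 1 ends at 3:24 PM − 82 min = 2:02 PM.
So packaging starts at 2:02 PM.
The QC check starts at 3:24 PM and packaging starts at 2:02 PM, so packaging is first.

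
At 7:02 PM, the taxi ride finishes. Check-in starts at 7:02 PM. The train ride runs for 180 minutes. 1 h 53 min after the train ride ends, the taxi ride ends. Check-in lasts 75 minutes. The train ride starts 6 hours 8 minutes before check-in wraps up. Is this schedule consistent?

Yes

Check-in ends at 7:02 PM + 75 min = 8:17 PM.
The train ride starts at 8:17 PM − 368 min = 2:09 PM.
The train ride ends at 2:09 PM + 180 min = 5:09 PM.
The taxi ride ends at 5:09 PM + 113 min = 7:02 PM.
That matches the stated 7:02 PM, so the schedule is consistent.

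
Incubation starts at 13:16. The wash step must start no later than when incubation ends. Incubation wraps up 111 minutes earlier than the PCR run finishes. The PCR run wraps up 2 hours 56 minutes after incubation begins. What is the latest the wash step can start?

14:21

The PCR run ends at 13:16 + 176 min = 16:12.
Incubation ends at 16:12 − 111 min = 14:21.
The wash step is bounded by incubation, so the latest it can start is 14:21.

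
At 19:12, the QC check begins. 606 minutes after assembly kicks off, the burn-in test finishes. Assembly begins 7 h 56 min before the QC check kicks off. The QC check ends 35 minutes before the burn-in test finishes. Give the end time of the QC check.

Assembly starts at 19:12 − 476 min = 11:16.
The burn-in test ends at 11:16 + 606 min = 21:22.
The QC check ends at 21:22 − 35 min = 20:47.

20:47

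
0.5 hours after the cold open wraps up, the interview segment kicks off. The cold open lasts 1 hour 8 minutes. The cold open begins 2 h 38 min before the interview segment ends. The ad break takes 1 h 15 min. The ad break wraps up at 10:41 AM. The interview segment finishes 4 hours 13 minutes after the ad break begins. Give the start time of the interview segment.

12:39 PM

The ad break starts at 10:41 AM − 75 min = 9:26 AM.
The interview segment ends at 9:26 AM + 253 min = 1:39 PM.
The cold open starts at 1:39 PM − 158 min = 11:01 AM.
The cold open ends at 11:01 AM + 68 min = 12:09 PM.
The interview segment starts at 12:09 PM + 30 min = 12:39 PM.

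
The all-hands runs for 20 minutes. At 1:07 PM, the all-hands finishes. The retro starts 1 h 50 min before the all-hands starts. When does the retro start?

10:57 AM

The all-hands starts at 1:07 PM − 20 min = 12:47 PM.
The retro starts at 12:47 PM − 110 min = 10:57 AM.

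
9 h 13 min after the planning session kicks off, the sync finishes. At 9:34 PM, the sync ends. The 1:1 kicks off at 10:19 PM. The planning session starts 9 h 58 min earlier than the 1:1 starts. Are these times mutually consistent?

The planning session starts at 10:19 PM − 598 min = 12:21 PM.
The sync ends at 12:21 PM + 553 min = 9:34 PM.
That matches the stated 9:34 PM, so the schedule is consistent.

Yes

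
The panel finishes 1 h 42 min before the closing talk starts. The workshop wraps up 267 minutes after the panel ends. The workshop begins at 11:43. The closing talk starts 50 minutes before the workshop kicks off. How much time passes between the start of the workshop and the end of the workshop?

The closing talk starts at 11:43 − 50 min = 10:53.
The panel ends at 10:53 − 102 min = 09:11.
The workshop ends at 09:11 + 267 min = 13:38.
From 11:43 to 13:38 is 1 h 55 min.

1 h 55 min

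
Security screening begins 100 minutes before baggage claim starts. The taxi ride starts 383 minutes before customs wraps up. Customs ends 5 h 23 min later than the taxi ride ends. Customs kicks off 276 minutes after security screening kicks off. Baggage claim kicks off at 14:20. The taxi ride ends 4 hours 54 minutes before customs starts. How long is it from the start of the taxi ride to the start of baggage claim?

Security screening starts at 14:20 − 100 min = 12:40.
Customs starts at 12:40 + 276 min = 17:16.
The taxi ride ends at 17:16 − 294 min = 12:22.
Customs ends at 12:22 + 323 min = 17:45.
The taxi ride starts at 17:45 − 383 min = 11:22.
From 11:22 to 14:20 is 2 hours 58 minutes.

2 hours 58 minutes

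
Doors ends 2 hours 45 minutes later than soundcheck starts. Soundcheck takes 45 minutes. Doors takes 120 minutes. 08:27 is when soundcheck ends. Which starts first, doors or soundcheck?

Soundcheck starts at 08:27 − 45 min = 07:42.
Doors ends at 07:42 + 165 min = 10:27.
Doors starts at 10:27 − 120 min = 08:27.
Doors starts at 08:27 and soundcheck starts at 07:42, so soundcheck is first.

soundcheck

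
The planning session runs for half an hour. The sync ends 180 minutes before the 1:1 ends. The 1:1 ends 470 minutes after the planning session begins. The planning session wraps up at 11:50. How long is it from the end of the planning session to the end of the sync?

The planning session starts at 11:50 − 30 min = 11:20.
The 1:1 ends at 11:20 + 470 min = 19:10.
The sync ends at 19:10 − 180 min = 16:10.
From 11:50 to 16:10 is 4 h 20 min.

4 h 20 min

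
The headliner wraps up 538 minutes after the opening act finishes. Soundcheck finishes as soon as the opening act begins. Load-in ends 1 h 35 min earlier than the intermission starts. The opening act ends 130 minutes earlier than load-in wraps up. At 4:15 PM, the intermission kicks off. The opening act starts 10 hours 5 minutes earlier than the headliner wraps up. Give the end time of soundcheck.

11:23 AM

Load-in ends at 4:15 PM − 95 min = 2:40 PM.
The opening act ends at 2:40 PM − 130 min = 12:30 PM.
The headliner ends at 12:30 PM + 538 min = 9:28 PM.
The opening act starts at 9:28 PM − 605 min = 11:23 AM.
So soundcheck ends at 11:23 AM.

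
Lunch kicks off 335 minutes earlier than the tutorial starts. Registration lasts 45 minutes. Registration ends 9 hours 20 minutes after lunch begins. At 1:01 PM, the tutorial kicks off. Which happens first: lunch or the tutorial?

lunch

Lunch starts at 1:01 PM − 335 min = 7:26 AM.
Lunch starts at 7:26 AM and the tutorial starts at 1:01 PM, so lunch is first.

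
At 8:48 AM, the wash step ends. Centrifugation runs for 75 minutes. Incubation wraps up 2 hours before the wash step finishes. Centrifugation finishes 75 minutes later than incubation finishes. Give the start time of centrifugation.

Incubation ends at 8:48 AM − 120 min = 6:48 AM.
Centrifugation ends at 6:48 AM + 75 min = 8:03 AM.
Centrifugation starts at 8:03 AM − 75 min = 6:48 AM.

6:48 AM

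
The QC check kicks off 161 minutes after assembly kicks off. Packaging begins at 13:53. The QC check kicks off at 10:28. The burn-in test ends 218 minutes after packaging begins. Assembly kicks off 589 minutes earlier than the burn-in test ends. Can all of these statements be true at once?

The burn-in test ends at 13:53 + 218 min = 17:31.
Assembly starts at 17:31 − 589 min = 07:42.
The QC check starts at 07:42 + 161 min = 10:23.
But the QC check is also said to start at 10:28 — a 5-minute conflict.

No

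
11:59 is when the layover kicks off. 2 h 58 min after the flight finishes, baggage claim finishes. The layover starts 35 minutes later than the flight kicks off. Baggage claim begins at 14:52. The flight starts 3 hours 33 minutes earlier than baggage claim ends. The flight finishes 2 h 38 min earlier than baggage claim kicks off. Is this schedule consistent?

No

The flight ends at 14:52 − 158 min = 12:14.
Baggage claim ends at 12:14 + 178 min = 15:12.
The flight starts at 15:12 − 213 min = 11:39.
The layover starts at 11:39 + 35 min = 12:14.
But the layover is also said to start at 11:59 — a 15-minute conflict.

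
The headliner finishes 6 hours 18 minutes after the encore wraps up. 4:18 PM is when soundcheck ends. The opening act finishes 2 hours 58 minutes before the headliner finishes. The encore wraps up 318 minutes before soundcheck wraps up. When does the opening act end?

The encore ends at 4:18 PM − 318 min = 11:00 AM.
The headliner ends at 11:00 AM + 378 min = 5:18 PM.
The opening act ends at 5:18 PM − 178 min = 2:20 PM.

2:20 PM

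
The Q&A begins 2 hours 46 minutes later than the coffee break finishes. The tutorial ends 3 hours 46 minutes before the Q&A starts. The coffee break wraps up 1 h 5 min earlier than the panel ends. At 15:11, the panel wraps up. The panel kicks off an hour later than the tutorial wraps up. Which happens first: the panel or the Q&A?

the panel

The coffee break ends at 15:11 − 65 min = 14:06.
The Q&A starts at 14:06 + 166 min = 16:52.
The tutorial ends at 16:52 − 226 min = 13:06.
The panel starts at 13:06 + 60 min = 14:06.
The panel starts at 14:06 and the Q&A starts at 16:52, so the panel is first.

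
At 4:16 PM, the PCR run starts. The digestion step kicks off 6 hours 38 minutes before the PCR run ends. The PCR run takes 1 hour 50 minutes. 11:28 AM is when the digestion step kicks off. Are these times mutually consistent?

The PCR run ends at 4:16 PM + 110 min = 6:06 PM.
The digestion step starts at 6:06 PM − 398 min = 11:28 AM.
That matches the stated 11:28 AM, so the schedule is consistent.

Yes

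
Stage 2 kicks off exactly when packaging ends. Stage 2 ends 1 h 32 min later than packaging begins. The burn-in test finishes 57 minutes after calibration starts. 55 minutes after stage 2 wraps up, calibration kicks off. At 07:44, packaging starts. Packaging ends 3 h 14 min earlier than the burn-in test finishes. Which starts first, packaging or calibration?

Stage 2 ends at 07:44 + 92 min = 09:16.
Calibration starts at 09:16 + 55 min = 10:11.
Packaging starts at 07:44 and calibration starts at 10:11, so packaging is first.

packaging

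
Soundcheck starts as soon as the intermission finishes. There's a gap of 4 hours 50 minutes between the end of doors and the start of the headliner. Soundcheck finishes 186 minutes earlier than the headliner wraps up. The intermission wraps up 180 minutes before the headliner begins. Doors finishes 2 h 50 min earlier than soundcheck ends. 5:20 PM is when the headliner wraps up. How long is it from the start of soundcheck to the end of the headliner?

Soundcheck ends at 5:20 PM − 186 min = 2:14 PM.
Doors ends at 2:14 PM − 170 min = 11:24 AM.
The headliner starts at 11:24 AM + 290 min = 4:14 PM.
The intermission ends at 4:14 PM − 180 min = 1:14 PM.
So soundcheck starts at 1:14 PM.
From 1:14 PM to 5:20 PM is 246 minutes.

246 minutes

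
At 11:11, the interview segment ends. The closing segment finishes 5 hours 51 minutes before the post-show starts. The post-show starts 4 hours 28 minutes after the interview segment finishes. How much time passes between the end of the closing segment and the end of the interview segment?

The post-show starts at 11:11 + 268 min = 15:39.
The closing segment ends at 15:39 − 351 min = 09:48.
From 09:48 to 11:11 is 83 minutes.

83 minutes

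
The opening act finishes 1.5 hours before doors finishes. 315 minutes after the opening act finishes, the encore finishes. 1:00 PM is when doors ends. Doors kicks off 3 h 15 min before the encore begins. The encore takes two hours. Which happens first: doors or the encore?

doors

The opening act ends at 1:00 PM − 90 min = 11:30 AM.
The encore ends at 11:30 AM + 315 min = 4:45 PM.
The encore starts at 4:45 PM − 120 min = 2:45 PM.
Doors starts at 2:45 PM − 195 min = 11:30 AM.
Doors starts at 11:30 AM and the encore starts at 2:45 PM, so doors is first.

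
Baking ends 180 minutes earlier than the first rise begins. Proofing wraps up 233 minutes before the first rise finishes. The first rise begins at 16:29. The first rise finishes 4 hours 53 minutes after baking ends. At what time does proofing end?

14:29

Baking ends at 16:29 − 180 min = 13:29.
The first rise ends at 13:29 + 293 min = 18:22.
Proofing ends at 18:22 − 233 min = 14:29.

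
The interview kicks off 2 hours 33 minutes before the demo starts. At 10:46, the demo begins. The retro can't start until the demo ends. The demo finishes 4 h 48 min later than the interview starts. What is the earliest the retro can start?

13:01

The interview starts at 10:46 − 153 min = 08:13.
The demo ends at 08:13 + 288 min = 13:01.
The retro is bounded by the demo, so the earliest it can start is 13:01.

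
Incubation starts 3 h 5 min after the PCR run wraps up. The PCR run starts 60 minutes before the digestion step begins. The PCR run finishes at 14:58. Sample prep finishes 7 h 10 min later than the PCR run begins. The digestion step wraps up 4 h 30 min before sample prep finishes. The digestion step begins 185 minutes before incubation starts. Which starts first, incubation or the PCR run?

Incubation starts at 14:58 + 185 min = 18:03.
The digestion step starts at 18:03 − 185 min = 14:58.
The PCR run starts at 14:58 − 60 min = 13:58.
Incubation starts at 18:03 and the PCR run starts at 13:58, so the PCR run is first.

the PCR run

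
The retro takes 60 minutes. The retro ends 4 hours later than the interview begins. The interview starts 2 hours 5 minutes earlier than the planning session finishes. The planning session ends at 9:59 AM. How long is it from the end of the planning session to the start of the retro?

The interview starts at 9:59 AM − 125 min = 7:54 AM.
The retro ends at 7:54 AM + 240 min = 11:54 AM.
The retro starts at 11:54 AM − 60 min = 10:54 AM.
From 9:59 AM to 10:54 AM is 55 minutes.

55 minutes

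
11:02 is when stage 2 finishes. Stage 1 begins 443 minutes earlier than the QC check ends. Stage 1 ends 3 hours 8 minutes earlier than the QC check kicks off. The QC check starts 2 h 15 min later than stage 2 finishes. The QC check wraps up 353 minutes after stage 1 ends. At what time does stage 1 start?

The QC check starts at 11:02 + 135 min = 13:17.
Stage 1 ends at 13:17 − 188 min = 10:09.
The QC check ends at 10:09 + 353 min = 16:02.
Stage 1 starts at 16:02 − 443 min = 08:39.

08:39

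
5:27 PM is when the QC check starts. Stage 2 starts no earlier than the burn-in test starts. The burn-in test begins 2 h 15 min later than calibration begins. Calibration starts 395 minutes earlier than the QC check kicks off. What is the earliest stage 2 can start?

1:07 PM

Calibration starts at 5:27 PM − 395 min = 10:52 AM.
The burn-in test starts at 10:52 AM + 135 min = 1:07 PM.
Stage 2 is bounded by the burn-in test, so the earliest it can start is 1:07 PM.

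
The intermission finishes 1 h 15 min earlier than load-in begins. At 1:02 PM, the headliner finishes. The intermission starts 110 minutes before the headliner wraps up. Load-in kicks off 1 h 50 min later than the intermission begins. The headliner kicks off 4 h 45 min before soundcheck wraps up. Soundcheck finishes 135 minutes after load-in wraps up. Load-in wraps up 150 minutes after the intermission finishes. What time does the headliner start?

11:47 AM

The intermission starts at 1:02 PM − 110 min = 11:12 AM.
Load-in starts at 11:12 AM + 110 min = 1:02 PM.
The intermission ends at 1:02 PM − 75 min = 11:47 AM.
Load-in ends at 11:47 AM + 150 min = 2:17 PM.
Soundcheck ends at 2:17 PM + 135 min = 4:32 PM.
The headliner starts at 4:32 PM − 285 min = 11:47 AM.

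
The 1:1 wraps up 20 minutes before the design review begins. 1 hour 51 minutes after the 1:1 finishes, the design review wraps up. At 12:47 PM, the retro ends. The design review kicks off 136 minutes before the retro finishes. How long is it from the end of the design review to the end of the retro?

The design review starts at 12:47 PM − 136 min = 10:31 AM.
The 1:1 ends at 10:31 AM − 20 min = 10:11 AM.
The design review ends at 10:11 AM + 111 min = 12:02 PM.
From 12:02 PM to 12:47 PM is 45 minutes.

45 minutes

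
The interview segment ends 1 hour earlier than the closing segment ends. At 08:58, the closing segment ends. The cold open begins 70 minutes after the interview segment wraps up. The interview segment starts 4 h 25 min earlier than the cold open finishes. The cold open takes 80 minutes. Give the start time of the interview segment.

The interview segment ends at 08:58 − 60 min = 07:58.
The cold open starts at 07:58 + 70 min = 09:08.
The cold open ends at 09:08 + 80 min = 10:28.
The interview segment starts at 10:28 − 265 min = 06:03.

06:03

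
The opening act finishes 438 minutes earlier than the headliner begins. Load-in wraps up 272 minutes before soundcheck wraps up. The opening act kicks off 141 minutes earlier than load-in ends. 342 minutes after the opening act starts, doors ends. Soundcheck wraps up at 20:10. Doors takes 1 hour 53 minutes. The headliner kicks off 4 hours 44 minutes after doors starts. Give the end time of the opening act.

Load-in ends at 20:10 − 272 min = 15:38.
The opening act starts at 15:38 − 141 min = 13:17.
Doors ends at 13:17 + 342 min = 18:59.
Doors starts at 18:59 − 113 min = 17:06.
The headliner starts at 17:06 + 284 min = 21:50.
The opening act ends at 21:50 − 438 min = 14:32.

14:32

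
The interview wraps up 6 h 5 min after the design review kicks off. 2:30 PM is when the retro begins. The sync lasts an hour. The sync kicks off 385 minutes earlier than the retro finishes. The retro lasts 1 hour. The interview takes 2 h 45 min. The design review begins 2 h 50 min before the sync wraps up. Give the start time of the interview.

10:35 AM

The retro ends at 2:30 PM + 60 min = 3:30 PM.
The sync starts at 3:30 PM − 385 min = 9:05 AM.
The sync ends at 9:05 AM + 60 min = 10:05 AM.
The design review starts at 10:05 AM − 170 min = 7:15 AM.
The interview ends at 7:15 AM + 365 min = 1:20 PM.
The interview starts at 1:20 PM − 165 min = 10:35 AM.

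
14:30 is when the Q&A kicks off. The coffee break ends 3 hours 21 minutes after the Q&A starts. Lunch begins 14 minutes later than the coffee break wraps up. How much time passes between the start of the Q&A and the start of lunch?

The coffee break ends at 14:30 + 201 min = 17:51.
Lunch starts at 17:51 + 14 min = 18:05.
From 14:30 to 18:05 is 3 hours 35 minutes.

3 hours 35 minutes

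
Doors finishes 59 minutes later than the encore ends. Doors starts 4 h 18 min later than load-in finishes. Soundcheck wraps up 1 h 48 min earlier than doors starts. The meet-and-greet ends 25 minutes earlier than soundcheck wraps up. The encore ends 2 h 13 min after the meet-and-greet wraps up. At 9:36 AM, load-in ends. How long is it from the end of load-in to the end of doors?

5 h 17 min

Doors starts at 9:36 AM + 258 min = 1:54 PM.
Soundcheck ends at 1:54 PM − 108 min = 12:06 PM.
The meet-and-greet ends at 12:06 PM − 25 min = 11:41 AM.
The encore ends at 11:41 AM + 133 min = 1:54 PM.
Doors ends at 1:54 PM + 59 min = 2:53 PM.
From 9:36 AM to 2:53 PM is 5 h 17 min.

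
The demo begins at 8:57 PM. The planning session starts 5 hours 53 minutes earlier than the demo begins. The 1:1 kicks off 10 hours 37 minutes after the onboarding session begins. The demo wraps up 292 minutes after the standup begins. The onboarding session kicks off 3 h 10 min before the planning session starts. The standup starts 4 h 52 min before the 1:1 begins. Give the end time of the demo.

10:31 PM

The planning session starts at 8:57 PM − 353 min = 3:04 PM.
The onboarding session starts at 3:04 PM − 190 min = 11:54 AM.
The 1:1 starts at 11:54 AM + 637 min = 10:31 PM.
The standup starts at 10:31 PM − 292 min = 5:39 PM.
The demo ends at 5:39 PM + 292 min = 10:31 PM.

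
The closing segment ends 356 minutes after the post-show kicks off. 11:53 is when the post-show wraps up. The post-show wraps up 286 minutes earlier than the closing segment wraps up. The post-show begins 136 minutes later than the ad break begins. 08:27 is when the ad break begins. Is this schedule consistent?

The post-show starts at 08:27 + 136 min = 10:43.
The closing segment ends at 10:43 + 356 min = 16:39.
The post-show ends at 16:39 − 286 min = 11:53.
That matches the stated 11:53, so the schedule is consistent.

Yes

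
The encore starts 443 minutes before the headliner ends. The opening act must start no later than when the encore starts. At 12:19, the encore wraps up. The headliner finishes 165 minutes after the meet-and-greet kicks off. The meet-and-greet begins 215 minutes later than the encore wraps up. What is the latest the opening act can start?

11:16

The meet-and-greet starts at 12:19 + 215 min = 15:54.
The headliner ends at 15:54 + 165 min = 18:39.
The encore starts at 18:39 − 443 min = 11:16.
The opening act is bounded by the encore, so the latest it can start is 11:16.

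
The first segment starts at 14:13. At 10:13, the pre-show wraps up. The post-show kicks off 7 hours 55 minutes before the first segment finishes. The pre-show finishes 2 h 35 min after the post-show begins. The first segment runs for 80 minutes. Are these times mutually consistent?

Yes

The first segment ends at 14:13 + 80 min = 15:33.
The post-show starts at 15:33 − 475 min = 07:38.
The pre-show ends at 07:38 + 155 min = 10:13.
That matches the stated 10:13, so the schedule is consistent.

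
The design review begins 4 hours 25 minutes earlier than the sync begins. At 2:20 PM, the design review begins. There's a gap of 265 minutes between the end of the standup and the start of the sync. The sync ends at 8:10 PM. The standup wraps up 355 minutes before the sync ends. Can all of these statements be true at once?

No

The standup ends at 8:10 PM − 355 min = 2:15 PM.
The sync starts at 2:15 PM + 265 min = 6:40 PM.
The design review starts at 6:40 PM − 265 min = 2:15 PM.
But the design review is also said to start at 2:20 PM — a 5-minute conflict.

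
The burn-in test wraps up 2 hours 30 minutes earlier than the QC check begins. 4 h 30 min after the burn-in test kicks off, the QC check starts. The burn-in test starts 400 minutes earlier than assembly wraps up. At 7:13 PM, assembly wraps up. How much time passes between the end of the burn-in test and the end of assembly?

4 hours 40 minutes

The burn-in test starts at 7:13 PM − 400 min = 12:33 PM.
The QC check starts at 12:33 PM + 270 min = 5:03 PM.
The burn-in test ends at 5:03 PM − 150 min = 2:33 PM.
From 2:33 PM to 7:13 PM is 4 hours 40 minutes.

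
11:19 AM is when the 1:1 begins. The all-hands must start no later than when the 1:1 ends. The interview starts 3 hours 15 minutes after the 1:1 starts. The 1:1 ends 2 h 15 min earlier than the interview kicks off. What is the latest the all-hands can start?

The interview starts at 11:19 AM + 195 min = 2:34 PM.
The 1:1 ends at 2:34 PM − 135 min = 12:19 PM.
The all-hands is bounded by the 1:1, so the latest it can start is 12:19 PM.

12:19 PM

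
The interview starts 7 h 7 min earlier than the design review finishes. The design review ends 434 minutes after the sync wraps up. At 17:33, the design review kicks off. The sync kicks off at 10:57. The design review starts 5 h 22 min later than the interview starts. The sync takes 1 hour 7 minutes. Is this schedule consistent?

The sync ends at 10:57 + 67 min = 12:04.
The design review ends at 12:04 + 434 min = 19:18.
The interview starts at 19:18 − 427 min = 12:11.
The design review starts at 12:11 + 322 min = 17:33.
That matches the stated 17:33, so the schedule is consistent.

Yes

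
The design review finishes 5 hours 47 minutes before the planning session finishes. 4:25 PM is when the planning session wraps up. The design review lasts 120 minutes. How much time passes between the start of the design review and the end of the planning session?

The design review ends at 4:25 PM − 347 min = 10:38 AM.
The design review starts at 10:38 AM − 120 min = 8:38 AM.
From 8:38 AM to 4:25 PM is 7 hours 47 minutes.

7 hours 47 minutes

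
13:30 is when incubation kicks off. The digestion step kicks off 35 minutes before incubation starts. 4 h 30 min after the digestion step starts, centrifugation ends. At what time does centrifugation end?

The digestion step starts at 13:30 − 35 min = 12:55.
Centrifugation ends at 12:55 + 270 min = 17:25.

17:25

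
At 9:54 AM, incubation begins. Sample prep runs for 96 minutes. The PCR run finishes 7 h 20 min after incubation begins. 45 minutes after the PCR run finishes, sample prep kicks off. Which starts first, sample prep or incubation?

The PCR run ends at 9:54 AM + 440 min = 5:14 PM.
Sample prep starts at 5:14 PM + 45 min = 5:59 PM.
Sample prep starts at 5:59 PM and incubation starts at 9:54 AM, so incubation is first.

incubation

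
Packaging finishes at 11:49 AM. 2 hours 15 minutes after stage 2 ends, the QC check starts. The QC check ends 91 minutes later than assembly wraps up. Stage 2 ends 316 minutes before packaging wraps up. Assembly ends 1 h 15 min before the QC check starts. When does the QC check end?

9:04 AM

Stage 2 ends at 11:49 AM − 316 min = 6:33 AM.
The QC check starts at 6:33 AM + 135 min = 8:48 AM.
Assembly ends at 8:48 AM − 75 min = 7:33 AM.
The QC check ends at 7:33 AM + 91 min = 9:04 AM.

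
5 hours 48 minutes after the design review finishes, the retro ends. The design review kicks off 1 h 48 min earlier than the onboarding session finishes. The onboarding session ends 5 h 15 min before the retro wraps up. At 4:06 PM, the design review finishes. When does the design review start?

The retro ends at 4:06 PM + 348 min = 9:54 PM.
The onboarding session ends at 9:54 PM − 315 min = 4:39 PM.
The design review starts at 4:39 PM − 108 min = 2:51 PM.

2:51 PM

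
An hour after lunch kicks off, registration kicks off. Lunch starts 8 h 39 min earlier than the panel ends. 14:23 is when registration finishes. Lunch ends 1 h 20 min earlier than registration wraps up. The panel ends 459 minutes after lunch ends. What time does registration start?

Lunch ends at 14:23 − 80 min = 13:03.
The panel ends at 13:03 + 459 min = 20:42.
Lunch starts at 20:42 − 519 min = 12:03.
Registration starts at 12:03 + 60 min = 13:03.

13:03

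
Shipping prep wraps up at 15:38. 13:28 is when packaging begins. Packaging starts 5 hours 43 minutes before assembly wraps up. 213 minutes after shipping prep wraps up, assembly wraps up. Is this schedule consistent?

Assembly ends at 15:38 + 213 min = 19:11.
Packaging starts at 19:11 − 343 min = 13:28.
That matches the stated 13:28, so the schedule is consistent.

Yes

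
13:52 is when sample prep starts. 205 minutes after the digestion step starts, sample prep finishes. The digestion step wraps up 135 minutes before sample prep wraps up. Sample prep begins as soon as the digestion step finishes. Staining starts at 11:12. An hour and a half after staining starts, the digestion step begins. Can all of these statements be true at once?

Yes

The digestion step starts at 11:12 + 90 min = 12:42.
Sample prep ends at 12:42 + 205 min = 16:07.
The digestion step ends at 16:07 − 135 min = 13:52.
So sample prep starts at 13:52.
That matches the stated 13:52, so the schedule is consistent.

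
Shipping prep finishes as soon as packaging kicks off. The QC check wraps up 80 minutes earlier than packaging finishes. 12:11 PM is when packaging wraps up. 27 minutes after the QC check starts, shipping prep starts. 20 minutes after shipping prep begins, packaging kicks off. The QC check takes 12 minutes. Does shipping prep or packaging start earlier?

shipping prep

The QC check ends at 12:11 PM − 80 min = 10:51 AM.
The QC check starts at 10:51 AM − 12 min = 10:39 AM.
Shipping prep starts at 10:39 AM + 27 min = 11:06 AM.
Packaging starts at 11:06 AM + 20 min = 11:26 AM.
Shipping prep starts at 11:06 AM and packaging starts at 11:26 AM, so shipping prep is first.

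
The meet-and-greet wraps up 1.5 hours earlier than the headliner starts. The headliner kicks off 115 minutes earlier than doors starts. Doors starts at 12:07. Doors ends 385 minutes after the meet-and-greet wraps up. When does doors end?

The headliner starts at 12:07 − 115 min = 10:12.
The meet-and-greet ends at 10:12 − 90 min = 08:42.
Doors ends at 08:42 + 385 min = 15:07.

15:07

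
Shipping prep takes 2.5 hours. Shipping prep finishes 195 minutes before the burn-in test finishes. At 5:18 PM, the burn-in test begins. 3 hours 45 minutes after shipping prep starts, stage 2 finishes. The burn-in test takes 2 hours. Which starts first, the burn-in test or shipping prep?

The burn-in test ends at 5:18 PM + 120 min = 7:18 PM.
Shipping prep ends at 7:18 PM − 195 min = 4:03 PM.
Shipping prep starts at 4:03 PM − 150 min = 1:33 PM.
The burn-in test starts at 5:18 PM and shipping prep starts at 1:33 PM, so shipping prep is first.

shipping prep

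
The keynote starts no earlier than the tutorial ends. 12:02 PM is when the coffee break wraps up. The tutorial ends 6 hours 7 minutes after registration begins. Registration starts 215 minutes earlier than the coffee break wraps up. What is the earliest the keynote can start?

Registration starts at 12:02 PM − 215 min = 8:27 AM.
The tutorial ends at 8:27 AM + 367 min = 2:34 PM.
The keynote is bounded by the tutorial, so the earliest it can start is 2:34 PM.

2:34 PM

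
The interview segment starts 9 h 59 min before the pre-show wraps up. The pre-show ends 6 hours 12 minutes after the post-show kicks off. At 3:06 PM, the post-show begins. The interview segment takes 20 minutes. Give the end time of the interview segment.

The pre-show ends at 3:06 PM + 372 min = 9:18 PM.
The interview segment starts at 9:18 PM − 599 min = 11:19 AM.
The interview segment ends at 11:19 AM + 20 min = 11:39 AM.

11:39 AM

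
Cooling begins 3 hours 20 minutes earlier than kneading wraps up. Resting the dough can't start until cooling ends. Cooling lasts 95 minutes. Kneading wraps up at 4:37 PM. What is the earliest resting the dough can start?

Cooling starts at 4:37 PM − 200 min = 1:17 PM.
Cooling ends at 1:17 PM + 95 min = 2:52 PM.
Resting the dough is bounded by cooling, so the earliest it can start is 2:52 PM.

2:52 PM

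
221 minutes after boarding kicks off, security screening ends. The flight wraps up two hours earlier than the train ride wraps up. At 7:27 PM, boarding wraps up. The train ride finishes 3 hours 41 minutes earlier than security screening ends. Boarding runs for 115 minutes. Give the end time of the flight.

3:32 PM

Boarding starts at 7:27 PM − 115 min = 5:32 PM.
Security screening ends at 5:32 PM + 221 min = 9:13 PM.
The train ride ends at 9:13 PM − 221 min = 5:32 PM.
The flight ends at 5:32 PM − 120 min = 3:32 PM.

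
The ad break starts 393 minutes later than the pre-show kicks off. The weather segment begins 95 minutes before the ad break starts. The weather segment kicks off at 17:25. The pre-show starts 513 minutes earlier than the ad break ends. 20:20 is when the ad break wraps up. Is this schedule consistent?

No

The pre-show starts at 20:20 − 513 min = 11:47.
The ad break starts at 11:47 + 393 min = 18:20.
The weather segment starts at 18:20 − 95 min = 16:45.
But the weather segment is also said to start at 17:25 — a 40-minute conflict.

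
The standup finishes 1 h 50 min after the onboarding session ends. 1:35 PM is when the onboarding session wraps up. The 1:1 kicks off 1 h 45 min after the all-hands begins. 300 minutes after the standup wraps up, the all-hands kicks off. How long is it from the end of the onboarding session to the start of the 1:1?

8 h 35 min

The standup ends at 1:35 PM + 110 min = 3:25 PM.
The all-hands starts at 3:25 PM + 300 min = 8:25 PM.
The 1:1 starts at 8:25 PM + 105 min = 10:10 PM.
From 1:35 PM to 10:10 PM is 8 h 35 min.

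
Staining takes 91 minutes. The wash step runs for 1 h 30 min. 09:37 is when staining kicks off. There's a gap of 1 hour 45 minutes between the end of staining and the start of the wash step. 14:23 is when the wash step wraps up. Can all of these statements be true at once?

Staining ends at 09:37 + 91 min = 11:08.
The wash step starts at 11:08 + 105 min = 12:53.
The wash step ends at 12:53 + 90 min = 14:23.
That matches the stated 14:23, so the schedule is consistent.

Yes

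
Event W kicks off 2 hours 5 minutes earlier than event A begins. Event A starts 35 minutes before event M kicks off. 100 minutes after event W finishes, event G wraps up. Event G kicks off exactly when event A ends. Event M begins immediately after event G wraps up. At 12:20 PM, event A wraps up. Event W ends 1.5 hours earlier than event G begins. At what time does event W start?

9:50 AM

Event G starts at 12:20 PM.
Event W ends at 12:20 PM − 90 min = 10:50 AM.
Event G ends at 10:50 AM + 100 min = 12:30 PM.
So event M starts at 12:30 PM.
Event A starts at 12:30 PM − 35 min = 11:55 AM.
Event W starts at 11:55 AM − 125 min = 9:50 AM.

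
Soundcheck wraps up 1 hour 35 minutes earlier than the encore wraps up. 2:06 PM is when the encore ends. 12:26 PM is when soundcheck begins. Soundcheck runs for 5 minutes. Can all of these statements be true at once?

Yes

Soundcheck ends at 2:06 PM − 95 min = 12:31 PM.
Soundcheck starts at 12:31 PM − 5 min = 12:26 PM.
That matches the stated 12:26 PM, so the schedule is consistent.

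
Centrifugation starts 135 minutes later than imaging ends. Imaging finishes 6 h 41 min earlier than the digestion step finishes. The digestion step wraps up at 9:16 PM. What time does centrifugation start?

4:50 PM

Imaging ends at 9:16 PM − 401 min = 2:35 PM.
Centrifugation starts at 2:35 PM + 135 min = 4:50 PM.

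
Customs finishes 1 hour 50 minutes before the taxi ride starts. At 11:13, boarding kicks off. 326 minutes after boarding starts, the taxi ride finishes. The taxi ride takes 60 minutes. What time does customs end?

13:49

The taxi ride ends at 11:13 + 326 min = 16:39.
The taxi ride starts at 16:39 − 60 min = 15:39.
Customs ends at 15:39 − 110 min = 13:49.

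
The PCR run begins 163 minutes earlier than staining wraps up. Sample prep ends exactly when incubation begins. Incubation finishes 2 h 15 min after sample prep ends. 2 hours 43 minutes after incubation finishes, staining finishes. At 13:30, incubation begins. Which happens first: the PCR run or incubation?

Sample prep ends at 13:30.
Incubation ends at 13:30 + 135 min = 15:45.
Staining ends at 15:45 + 163 min = 18:28.
The PCR run starts at 18:28 − 163 min = 15:45.
The PCR run starts at 15:45 and incubation starts at 13:30, so incubation is first.

incubation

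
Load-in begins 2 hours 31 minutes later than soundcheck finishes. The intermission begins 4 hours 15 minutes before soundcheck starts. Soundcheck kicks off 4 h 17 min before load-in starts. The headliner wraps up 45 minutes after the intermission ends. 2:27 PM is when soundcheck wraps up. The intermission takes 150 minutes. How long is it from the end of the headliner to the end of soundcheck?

Load-in starts at 2:27 PM + 151 min = 4:58 PM.
Soundcheck starts at 4:58 PM − 257 min = 12:41 PM.
The intermission starts at 12:41 PM − 255 min = 8:26 AM.
The intermission ends at 8:26 AM + 150 min = 10:56 AM.
The headliner ends at 10:56 AM + 45 min = 11:41 AM.
From 11:41 AM to 2:27 PM is 2 hours 46 minutes.

2 hours 46 minutes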